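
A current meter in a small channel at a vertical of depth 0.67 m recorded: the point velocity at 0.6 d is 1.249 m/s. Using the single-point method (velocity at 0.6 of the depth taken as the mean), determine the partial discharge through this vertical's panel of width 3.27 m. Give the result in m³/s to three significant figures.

v̄ = v₀.₆ = 1.249 m/s
q = v̄ × d × w = 1.249 × 0.67 × 3.27 = 2.736 m³/s

2.74 m³/s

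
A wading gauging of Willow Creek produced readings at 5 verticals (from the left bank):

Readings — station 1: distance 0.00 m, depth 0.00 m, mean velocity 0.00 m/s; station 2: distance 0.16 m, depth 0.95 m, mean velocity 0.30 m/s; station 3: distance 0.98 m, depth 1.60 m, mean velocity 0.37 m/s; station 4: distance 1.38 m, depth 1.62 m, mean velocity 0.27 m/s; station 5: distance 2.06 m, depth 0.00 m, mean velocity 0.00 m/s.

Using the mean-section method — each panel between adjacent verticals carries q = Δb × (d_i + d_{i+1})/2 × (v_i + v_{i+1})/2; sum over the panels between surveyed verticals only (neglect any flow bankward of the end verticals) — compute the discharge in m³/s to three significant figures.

0.642 m³/s

Panel 1-2: Δb = 0.16 m, d̄ = (0.00+0.95)/2 = 0.475, v̄ = (0.00+0.30)/2 = 0.15 → q = 0.16×0.475×0.15 = 0.01140 m³/s
Panel 2-3: Δb = 0.82 m, d̄ = (0.95+1.60)/2 = 1.275, v̄ = (0.30+0.37)/2 = 0.335 → q = 0.82×1.275×0.335 = 0.3502 m³/s
Panel 3-4: Δb = 0.4 m, d̄ = (1.60+1.62)/2 = 1.61, v̄ = (0.37+0.27)/2 = 0.32 → q = 0.4×1.61×0.32 = 0.2061 m³/s
Panel 4-5: Δb = 0.68 m, d̄ = (1.62+0.00)/2 = 0.81, v̄ = (0.27+0.00)/2 = 0.135 → q = 0.68×0.81×0.135 = 0.07436 m³/s
Q = Σ q = 0.6421 m³/s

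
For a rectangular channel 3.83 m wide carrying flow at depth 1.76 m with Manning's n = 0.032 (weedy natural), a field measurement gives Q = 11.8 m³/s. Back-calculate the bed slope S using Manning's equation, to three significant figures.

0.00352

A = b·y = 3.83 × 1.76 = 6.741 m²
P = b + 2y = 3.83 + 2×1.76 = 7.350 m
R = A/P = 6.741/7.350 = 0.9171 m
S = (Q·n / (1·A·R^(2/3)))² = (11.8×0.032 / (1×6.741×0.9440))² = 0.003522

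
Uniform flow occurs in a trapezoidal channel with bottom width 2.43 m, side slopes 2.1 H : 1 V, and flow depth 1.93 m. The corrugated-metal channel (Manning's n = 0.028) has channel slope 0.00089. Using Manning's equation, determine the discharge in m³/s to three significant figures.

14.2 m³/s

A = (b + z·y)·y = (2.43 + 2.1×1.93)×1.93 = 12.51 m²
P = b + 2y√(1+z²) = 2.43 + 2×1.93×√(1+2.1²) = 11.41 m
R = A/P = 12.51/11.41 = 1.097 m
Q = (1/n)·A·R^(2/3)·S^(1/2) = (1/0.028) × 12.51 × 1.097^(2/3) × 0.00089^(1/2) = 14.18 m³/s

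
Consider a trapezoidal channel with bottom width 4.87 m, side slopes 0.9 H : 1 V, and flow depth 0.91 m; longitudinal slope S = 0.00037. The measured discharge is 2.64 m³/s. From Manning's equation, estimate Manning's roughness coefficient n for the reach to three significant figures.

A = (b + z·y)·y = (4.87 + 0.9×0.91)×0.91 = 5.177 m²
P = b + 2y√(1+z²) = 4.87 + 2×0.91×√(1+0.9²) = 7.319 m
R = A/P = 5.177/7.319 = 0.7074 m
n = (1/Q)·A·R^(2/3)·S^(1/2) = (1/2.64) × 5.177 × 0.7939 × 0.01924 = 0.02995

0.0299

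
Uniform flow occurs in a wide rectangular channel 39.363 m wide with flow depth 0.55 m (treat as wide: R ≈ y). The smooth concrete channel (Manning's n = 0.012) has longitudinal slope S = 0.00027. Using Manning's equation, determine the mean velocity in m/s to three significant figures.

0.919 m/s

A = b·y = 39.363 × 0.55 = 21.65 m²
Wide channel: R ≈ y = 0.55 m
Q = (1/n)·A·R^(2/3)·S^(1/2) = (1/0.012) × 21.65 × 0.5500^(2/3) × 0.00027^(1/2) = 19.90 m³/s
V = Q/A = 19.90/21.65 = 0.9192 m/s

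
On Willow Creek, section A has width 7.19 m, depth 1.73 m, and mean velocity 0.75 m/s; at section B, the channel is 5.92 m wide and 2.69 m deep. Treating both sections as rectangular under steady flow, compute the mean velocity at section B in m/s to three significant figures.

Q = A₁V₁ = (7.19×1.73) × 0.75 = 9.329 m³/s
A₂ = 5.92 × 2.69 = 15.92 m²
V₂ = Q/A₂ = 9.329/15.92 = 0.5858 m/s

0.586 m/s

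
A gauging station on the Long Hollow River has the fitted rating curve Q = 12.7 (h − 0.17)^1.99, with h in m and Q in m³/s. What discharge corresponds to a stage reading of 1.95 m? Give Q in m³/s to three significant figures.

Q = 12.7 × (1.95 − 0.17)^1.99 = 12.7 × 1.78^1.99 = 40.01 m³/s

40.0 m³/s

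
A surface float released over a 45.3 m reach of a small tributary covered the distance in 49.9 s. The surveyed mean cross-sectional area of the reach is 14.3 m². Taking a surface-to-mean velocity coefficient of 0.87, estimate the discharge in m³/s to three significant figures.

11.3 m³/s

v_surface = L / t̄ = 45.3 / 49.9 = 0.9078 m/s
v_mean = 0.87 × 0.9078 = 0.7898 m/s
Q = A × v_mean = 14.3 × 0.7898 = 11.29 m³/s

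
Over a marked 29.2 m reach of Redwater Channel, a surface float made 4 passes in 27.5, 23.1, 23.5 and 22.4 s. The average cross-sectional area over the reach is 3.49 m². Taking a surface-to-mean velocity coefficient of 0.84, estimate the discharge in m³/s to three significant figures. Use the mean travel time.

3.55 m³/s

t̄ = (27.5 + 23.1 + 23.5 + 22.4) / 4 = 24.125 s
v_surface = L / t̄ = 29.2 / 24.125 = 1.210 m/s
v_mean = 0.84 × 1.210 = 1.017 m/s
Q = A × v_mean = 3.49 × 1.017 = 3.548 m³/s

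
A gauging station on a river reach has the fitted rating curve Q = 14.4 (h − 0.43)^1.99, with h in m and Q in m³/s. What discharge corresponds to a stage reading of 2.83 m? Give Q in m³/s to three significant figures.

82.2 m³/s

Q = 14.4 × (2.83 − 0.43)^1.99 = 14.4 × 2.4^1.99 = 82.22 m³/s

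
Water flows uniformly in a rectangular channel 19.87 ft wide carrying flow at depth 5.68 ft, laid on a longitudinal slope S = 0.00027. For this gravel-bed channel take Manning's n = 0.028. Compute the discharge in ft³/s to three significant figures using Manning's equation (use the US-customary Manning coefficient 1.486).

A = b·y = 19.87 × 5.68 = 112.9 ft²
P = b + 2y = 19.87 + 2×5.68 = 31.23 ft
R = A/P = 112.9/31.23 = 3.614 ft
Q = (1.486/n)·A·R^(2/3)·S^(1/2) = (1.486/0.028) × 112.9 × 3.614^(2/3) × 0.00027^(1/2) = 231.8 ft³/s

232 ft³/s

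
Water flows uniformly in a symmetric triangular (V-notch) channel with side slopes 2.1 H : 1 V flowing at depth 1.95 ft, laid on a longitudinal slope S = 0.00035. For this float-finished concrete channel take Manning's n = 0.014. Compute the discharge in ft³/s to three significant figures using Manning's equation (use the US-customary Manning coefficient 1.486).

14.6 ft³/s

A = z·y² = 2.1×1.95² = 7.985 ft²
P = 2y√(1+z²) = 2×1.95×√(1+2.1²) = 9.071 ft
R = A/P = 7.985/9.071 = 0.8803 ft
Q = (1.486/n)·A·R^(2/3)·S^(1/2) = (1.486/0.014) × 7.985 × 0.8803^(2/3) × 0.00035^(1/2) = 14.56 ft³/s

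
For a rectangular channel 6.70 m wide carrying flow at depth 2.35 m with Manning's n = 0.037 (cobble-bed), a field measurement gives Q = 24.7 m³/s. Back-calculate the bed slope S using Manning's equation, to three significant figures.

0.00219

A = b·y = 6.70 × 2.35 = 15.75 m²
P = b + 2y = 6.70 + 2×2.35 = 11.40 m
R = A/P = 15.75/11.40 = 1.381 m
S = (Q·n / (1·A·R^(2/3)))² = (24.7×0.037 / (1×15.75×1.240))² = 0.002190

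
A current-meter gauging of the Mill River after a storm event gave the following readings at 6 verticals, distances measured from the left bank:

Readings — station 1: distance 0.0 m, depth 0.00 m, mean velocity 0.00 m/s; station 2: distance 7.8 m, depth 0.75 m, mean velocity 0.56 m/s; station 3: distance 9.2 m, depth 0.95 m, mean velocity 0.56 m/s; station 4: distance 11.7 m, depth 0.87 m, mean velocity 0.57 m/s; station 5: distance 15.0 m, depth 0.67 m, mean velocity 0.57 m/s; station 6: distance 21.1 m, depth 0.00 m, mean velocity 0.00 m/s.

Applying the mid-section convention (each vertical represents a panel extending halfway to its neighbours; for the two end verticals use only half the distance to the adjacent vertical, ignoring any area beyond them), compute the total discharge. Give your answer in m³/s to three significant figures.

w_2 = (9.2 − 0.0)/2 = 4.6 m; q_2 = 0.56 × 0.75 × 4.6 = 1.932 m³/s
w_3 = (11.7 − 7.8)/2 = 1.95 m; q_3 = 0.56 × 0.95 × 1.95 = 1.037 m³/s
w_4 = (15.0 − 9.2)/2 = 2.9 m; q_4 = 0.57 × 0.87 × 2.9 = 1.438 m³/s
w_5 = (21.1 − 11.7)/2 = 4.7 m; q_5 = 0.57 × 0.67 × 4.7 = 1.795 m³/s
Stations 1, 6 contribute zero (depth or velocity is 0).
Q = Σ qᵢ = 6.202 m³/s

6.20 m³/s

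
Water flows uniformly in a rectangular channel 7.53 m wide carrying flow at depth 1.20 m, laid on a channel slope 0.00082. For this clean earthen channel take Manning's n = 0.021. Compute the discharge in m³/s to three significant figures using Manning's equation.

A = b·y = 7.53 × 1.20 = 9.036 m²
P = b + 2y = 7.53 + 2×1.20 = 9.930 m
R = A/P = 9.036/9.930 = 0.9100 m
Q = (1/n)·A·R^(2/3)·S^(1/2) = (1/0.021) × 9.036 × 0.9100^(2/3) × 0.00082^(1/2) = 11.57 m³/s

11.6 m³/s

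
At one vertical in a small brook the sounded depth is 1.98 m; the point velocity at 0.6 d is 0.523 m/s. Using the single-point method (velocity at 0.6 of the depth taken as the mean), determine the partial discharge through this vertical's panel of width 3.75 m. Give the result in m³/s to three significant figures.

v̄ = v₀.₆ = 0.523 m/s
q = v̄ × d × w = 0.5230 × 1.98 × 3.75 = 3.883 m³/s

3.88 m³/s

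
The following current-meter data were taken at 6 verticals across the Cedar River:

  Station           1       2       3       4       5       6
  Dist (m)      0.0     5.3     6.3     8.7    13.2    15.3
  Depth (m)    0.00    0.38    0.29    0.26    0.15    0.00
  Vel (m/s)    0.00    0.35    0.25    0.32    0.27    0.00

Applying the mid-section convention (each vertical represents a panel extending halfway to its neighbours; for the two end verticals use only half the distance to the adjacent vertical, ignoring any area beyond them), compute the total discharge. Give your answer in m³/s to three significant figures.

0.963 m³/s

w_2 = (6.3 − 0.0)/2 = 3.15 m; q_2 = 0.35 × 0.38 × 3.15 = 0.4190 m³/s
w_3 = (8.7 − 5.3)/2 = 1.7 m; q_3 = 0.25 × 0.29 × 1.7 = 0.1233 m³/s
w_4 = (13.2 − 6.3)/2 = 3.45 m; q_4 = 0.32 × 0.26 × 3.45 = 0.2870 m³/s
w_5 = (15.3 − 8.7)/2 = 3.3 m; q_5 = 0.27 × 0.15 × 3.3 = 0.1337 m³/s
Stations 1, 6 contribute zero (depth or velocity is 0).
Q = Σ qᵢ = 0.9629 m³/s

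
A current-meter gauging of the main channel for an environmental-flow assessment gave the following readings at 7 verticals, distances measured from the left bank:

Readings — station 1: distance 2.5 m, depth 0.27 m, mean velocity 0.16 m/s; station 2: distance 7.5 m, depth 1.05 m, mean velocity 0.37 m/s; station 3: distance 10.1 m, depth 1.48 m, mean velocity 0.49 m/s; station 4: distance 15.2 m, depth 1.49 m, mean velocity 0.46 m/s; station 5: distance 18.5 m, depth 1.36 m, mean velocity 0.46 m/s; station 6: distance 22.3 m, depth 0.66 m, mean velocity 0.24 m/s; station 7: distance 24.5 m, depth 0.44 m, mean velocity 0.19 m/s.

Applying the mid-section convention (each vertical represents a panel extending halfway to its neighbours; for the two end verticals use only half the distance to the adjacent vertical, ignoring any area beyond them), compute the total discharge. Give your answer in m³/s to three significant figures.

w_1 = (7.5 − 2.5)/2 = 2.5 m; q_1 = 0.16 × 0.27 × 2.5 = 0.1080 m³/s
w_2 = (10.1 − 2.5)/2 = 3.8 m; q_2 = 0.37 × 1.05 × 3.8 = 1.476 m³/s
w_3 = (15.2 − 7.5)/2 = 3.85 m; q_3 = 0.49 × 1.48 × 3.85 = 2.792 m³/s
w_4 = (18.5 − 10.1)/2 = 4.2 m; q_4 = 0.46 × 1.49 × 4.2 = 2.879 m³/s
w_5 = (22.3 − 15.2)/2 = 3.55 m; q_5 = 0.46 × 1.36 × 3.55 = 2.221 m³/s
w_6 = (24.5 − 18.5)/2 = 3 m; q_6 = 0.24 × 0.66 × 3 = 0.4752 m³/s
w_7 = (24.5 − 22.3)/2 = 1.1 m; q_7 = 0.19 × 0.44 × 1.1 = 0.09196 m³/s
Q = Σ qᵢ = 10.04 m³/s

10.0 m³/s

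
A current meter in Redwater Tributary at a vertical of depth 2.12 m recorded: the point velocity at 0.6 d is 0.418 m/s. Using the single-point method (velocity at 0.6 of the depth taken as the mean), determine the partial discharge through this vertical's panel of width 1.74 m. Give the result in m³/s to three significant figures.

v̄ = v₀.₆ = 0.418 m/s
q = v̄ × d × w = 0.4180 × 2.12 × 1.74 = 1.542 m³/s

1.54 m³/s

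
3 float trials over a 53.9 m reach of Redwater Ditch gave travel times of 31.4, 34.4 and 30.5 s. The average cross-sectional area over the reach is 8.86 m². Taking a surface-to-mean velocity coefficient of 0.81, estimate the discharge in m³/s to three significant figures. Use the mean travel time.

t̄ = (31.4 + 34.4 + 30.5) / 3 = 32.1 s
v_surface = L / t̄ = 53.9 / 32.1 = 1.679 m/s
v_mean = 0.81 × 1.679 = 1.360 m/s
Q = A × v_mean = 8.86 × 1.360 = 12.05 m³/s

12.1 m³/s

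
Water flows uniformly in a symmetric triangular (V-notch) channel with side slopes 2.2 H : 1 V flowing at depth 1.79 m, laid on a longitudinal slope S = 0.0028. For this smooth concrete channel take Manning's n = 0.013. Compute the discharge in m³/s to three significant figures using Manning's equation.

25.0 m³/s

A = z·y² = 2.2×1.79² = 7.049 m²
P = 2y√(1+z²) = 2×1.79×√(1+2.2²) = 8.651 m
R = A/P = 7.049/8.651 = 0.8148 m
Q = (1/n)·A·R^(2/3)·S^(1/2) = (1/0.013) × 7.049 × 0.8148^(2/3) × 0.0028^(1/2) = 25.03 m³/s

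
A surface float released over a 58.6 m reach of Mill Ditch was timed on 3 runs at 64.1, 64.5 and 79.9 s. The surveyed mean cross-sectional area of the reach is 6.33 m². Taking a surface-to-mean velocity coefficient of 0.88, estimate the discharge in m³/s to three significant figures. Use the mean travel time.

4.70 m³/s

t̄ = (64.1 + 64.5 + 79.9) / 3 = 69.5 s
v_surface = L / t̄ = 58.6 / 69.5 = 0.8432 m/s
v_mean = 0.88 × 0.8432 = 0.7420 m/s
Q = A × v_mean = 6.33 × 0.7420 = 4.697 m³/s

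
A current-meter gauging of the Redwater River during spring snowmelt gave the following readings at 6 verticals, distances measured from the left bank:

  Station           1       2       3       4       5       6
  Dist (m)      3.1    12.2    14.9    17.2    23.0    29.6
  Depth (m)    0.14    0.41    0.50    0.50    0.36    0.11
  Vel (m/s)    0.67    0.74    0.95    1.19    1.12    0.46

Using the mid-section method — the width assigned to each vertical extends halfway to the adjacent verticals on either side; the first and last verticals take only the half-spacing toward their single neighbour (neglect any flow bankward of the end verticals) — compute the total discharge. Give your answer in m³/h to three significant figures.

w_1 = (12.2 − 3.1)/2 = 4.55 m; q_1 = 0.67 × 0.14 × 4.55 = 0.4268 m³/s
w_2 = (14.9 − 3.1)/2 = 5.9 m; q_2 = 0.74 × 0.41 × 5.9 = 1.790 m³/s
w_3 = (17.2 − 12.2)/2 = 2.5 m; q_3 = 0.95 × 0.50 × 2.5 = 1.188 m³/s
w_4 = (23.0 − 14.9)/2 = 4.05 m; q_4 = 1.19 × 0.50 × 4.05 = 2.410 m³/s
w_5 = (29.6 − 17.2)/2 = 6.2 m; q_5 = 1.12 × 0.36 × 6.2 = 2.500 m³/s
w_6 = (29.6 − 23.0)/2 = 3.3 m; q_6 = 0.46 × 0.11 × 3.3 = 0.1670 m³/s
Q = Σ qᵢ = 8.481 m³/s
= 8.481 × 3600 = 30530 m³/h

30500 m³/h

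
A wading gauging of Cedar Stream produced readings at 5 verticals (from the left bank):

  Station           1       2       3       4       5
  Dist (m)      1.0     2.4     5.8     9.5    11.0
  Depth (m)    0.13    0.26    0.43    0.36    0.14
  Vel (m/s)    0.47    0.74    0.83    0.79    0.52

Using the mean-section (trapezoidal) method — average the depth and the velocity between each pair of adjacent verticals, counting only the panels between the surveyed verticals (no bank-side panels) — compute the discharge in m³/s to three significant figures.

Panel 1-2: Δb = 1.4 m, d̄ = (0.13+0.26)/2 = 0.195, v̄ = (0.47+0.74)/2 = 0.605 → q = 1.4×0.195×0.605 = 0.1652 m³/s
Panel 2-3: Δb = 3.4 m, d̄ = (0.26+0.43)/2 = 0.345, v̄ = (0.74+0.83)/2 = 0.785 → q = 3.4×0.345×0.785 = 0.9208 m³/s
Panel 3-4: Δb = 3.7 m, d̄ = (0.43+0.36)/2 = 0.395, v̄ = (0.83+0.79)/2 = 0.81 → q = 3.7×0.395×0.81 = 1.184 m³/s
Panel 4-5: Δb = 1.5 m, d̄ = (0.36+0.14)/2 = 0.25, v̄ = (0.79+0.52)/2 = 0.655 → q = 1.5×0.25×0.655 = 0.2456 m³/s
Q = Σ q = 2.515 m³/s

2.52 m³/s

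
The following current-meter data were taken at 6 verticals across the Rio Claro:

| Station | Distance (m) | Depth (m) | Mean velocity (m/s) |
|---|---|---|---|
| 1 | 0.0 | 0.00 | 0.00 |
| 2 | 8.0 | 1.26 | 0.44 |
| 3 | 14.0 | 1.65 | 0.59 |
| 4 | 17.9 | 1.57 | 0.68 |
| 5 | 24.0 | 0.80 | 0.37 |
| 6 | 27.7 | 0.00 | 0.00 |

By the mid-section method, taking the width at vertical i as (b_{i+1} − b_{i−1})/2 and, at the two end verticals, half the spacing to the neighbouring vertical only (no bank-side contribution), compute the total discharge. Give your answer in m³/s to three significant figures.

15.5 m³/s

w_2 = (14.0 − 0.0)/2 = 7 m; q_2 = 0.44 × 1.26 × 7 = 3.881 m³/s
w_3 = (17.9 − 8.0)/2 = 4.95 m; q_3 = 0.59 × 1.65 × 4.95 = 4.819 m³/s
w_4 = (24.0 − 14.0)/2 = 5 m; q_4 = 0.68 × 1.57 × 5 = 5.338 m³/s
w_5 = (27.7 − 17.9)/2 = 4.9 m; q_5 = 0.37 × 0.80 × 4.9 = 1.450 m³/s
Stations 1, 6 contribute zero (depth or velocity is 0).
Q = Σ qᵢ = 15.49 m³/s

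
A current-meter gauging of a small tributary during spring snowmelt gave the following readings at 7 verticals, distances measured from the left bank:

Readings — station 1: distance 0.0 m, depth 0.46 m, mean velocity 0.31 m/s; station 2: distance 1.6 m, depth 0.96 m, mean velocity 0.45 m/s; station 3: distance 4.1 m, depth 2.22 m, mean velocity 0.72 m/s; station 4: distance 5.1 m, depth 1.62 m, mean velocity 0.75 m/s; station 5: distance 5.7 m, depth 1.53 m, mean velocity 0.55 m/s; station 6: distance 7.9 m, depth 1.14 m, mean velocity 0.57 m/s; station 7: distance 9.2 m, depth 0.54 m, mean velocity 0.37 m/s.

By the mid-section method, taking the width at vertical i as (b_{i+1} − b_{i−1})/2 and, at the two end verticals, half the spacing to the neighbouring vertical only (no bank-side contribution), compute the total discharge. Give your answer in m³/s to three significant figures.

7.21 m³/s

w_1 = (1.6 − 0.0)/2 = 0.8 m; q_1 = 0.31 × 0.46 × 0.8 = 0.1141 m³/s
w_2 = (4.1 − 0.0)/2 = 2.05 m; q_2 = 0.45 × 0.96 × 2.05 = 0.8856 m³/s
w_3 = (5.1 − 1.6)/2 = 1.75 m; q_3 = 0.72 × 2.22 × 1.75 = 2.797 m³/s
w_4 = (5.7 − 4.1)/2 = 0.8 m; q_4 = 0.75 × 1.62 × 0.8 = 0.9720 m³/s
w_5 = (7.9 − 5.1)/2 = 1.4 m; q_5 = 0.55 × 1.53 × 1.4 = 1.178 m³/s
w_6 = (9.2 − 5.7)/2 = 1.75 m; q_6 = 0.57 × 1.14 × 1.75 = 1.137 m³/s
w_7 = (9.2 − 7.9)/2 = 0.65 m; q_7 = 0.37 × 0.54 × 0.65 = 0.1299 m³/s
Q = Σ qᵢ = 7.214 m³/s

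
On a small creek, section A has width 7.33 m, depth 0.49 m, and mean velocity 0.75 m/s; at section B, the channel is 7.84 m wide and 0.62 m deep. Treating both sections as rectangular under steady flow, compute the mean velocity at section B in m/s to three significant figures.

Q = A₁V₁ = (7.33×0.49) × 0.75 = 2.694 m³/s
A₂ = 7.84 × 0.62 = 4.861 m²
V₂ = Q/A₂ = 2.694/4.861 = 0.5542 m/s

0.554 m/s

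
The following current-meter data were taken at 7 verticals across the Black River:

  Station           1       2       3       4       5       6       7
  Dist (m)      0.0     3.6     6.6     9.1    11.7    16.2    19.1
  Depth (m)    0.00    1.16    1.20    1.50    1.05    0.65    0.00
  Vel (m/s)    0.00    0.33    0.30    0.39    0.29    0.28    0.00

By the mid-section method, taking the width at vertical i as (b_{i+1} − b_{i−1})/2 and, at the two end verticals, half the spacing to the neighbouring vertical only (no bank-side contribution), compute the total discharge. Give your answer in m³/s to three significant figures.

w_2 = (6.6 − 0.0)/2 = 3.3 m; q_2 = 0.33 × 1.16 × 3.3 = 1.263 m³/s
w_3 = (9.1 − 3.6)/2 = 2.75 m; q_3 = 0.30 × 1.20 × 2.75 = 0.9900 m³/s
w_4 = (11.7 − 6.6)/2 = 2.55 m; q_4 = 0.39 × 1.50 × 2.55 = 1.492 m³/s
w_5 = (16.2 − 9.1)/2 = 3.55 m; q_5 = 0.29 × 1.05 × 3.55 = 1.081 m³/s
w_6 = (19.1 − 11.7)/2 = 3.7 m; q_6 = 0.28 × 0.65 × 3.7 = 0.6734 m³/s
Stations 1, 7 contribute zero (depth or velocity is 0).
Q = Σ qᵢ = 5.499 m³/s

5.50 m³/s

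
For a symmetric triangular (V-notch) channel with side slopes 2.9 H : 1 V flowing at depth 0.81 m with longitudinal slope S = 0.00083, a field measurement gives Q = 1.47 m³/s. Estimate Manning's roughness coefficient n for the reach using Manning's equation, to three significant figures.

0.0197

A = z·y² = 2.9×0.81² = 1.903 m²
P = 2y√(1+z²) = 2×0.81×√(1+2.9²) = 4.969 m
R = A/P = 1.903/4.969 = 0.3829 m
n = (1/Q)·A·R^(2/3)·S^(1/2) = (1/1.47) × 1.903 × 0.5273 × 0.02881 = 0.01966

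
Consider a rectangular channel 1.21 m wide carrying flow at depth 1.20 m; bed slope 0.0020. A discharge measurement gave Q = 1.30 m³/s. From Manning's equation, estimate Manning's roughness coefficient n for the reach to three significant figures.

A = b·y = 1.21 × 1.20 = 1.452 m²
P = b + 2y = 1.21 + 2×1.20 = 3.610 m
R = A/P = 1.452/3.610 = 0.4022 m
n = (1/Q)·A·R^(2/3)·S^(1/2) = (1/1.30) × 1.452 × 0.5449 × 0.04472 = 0.02722

0.0272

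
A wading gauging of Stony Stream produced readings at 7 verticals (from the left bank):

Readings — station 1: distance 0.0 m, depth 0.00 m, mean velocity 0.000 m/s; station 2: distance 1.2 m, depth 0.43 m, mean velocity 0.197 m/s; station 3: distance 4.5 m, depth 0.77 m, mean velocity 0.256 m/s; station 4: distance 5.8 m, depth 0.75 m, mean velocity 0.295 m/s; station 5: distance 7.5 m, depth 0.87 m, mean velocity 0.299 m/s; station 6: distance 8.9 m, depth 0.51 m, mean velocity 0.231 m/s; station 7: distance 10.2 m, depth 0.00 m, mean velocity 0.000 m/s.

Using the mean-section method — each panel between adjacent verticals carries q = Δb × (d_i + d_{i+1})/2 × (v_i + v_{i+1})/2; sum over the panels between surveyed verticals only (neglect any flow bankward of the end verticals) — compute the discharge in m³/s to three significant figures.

1.45 m³/s

Panel 1-2: Δb = 1.2 m, d̄ = (0.00+0.43)/2 = 0.215, v̄ = (0.000+0.197)/2 = 0.0985 → q = 1.2×0.215×0.0985 = 0.02541 m³/s
Panel 2-3: Δb = 3.3 m, d̄ = (0.43+0.77)/2 = 0.6, v̄ = (0.197+0.256)/2 = 0.2265 → q = 3.3×0.6×0.2265 = 0.4485 m³/s
Panel 3-4: Δb = 1.3 m, d̄ = (0.77+0.75)/2 = 0.76, v̄ = (0.256+0.295)/2 = 0.2755 → q = 1.3×0.76×0.2755 = 0.2722 m³/s
Panel 4-5: Δb = 1.7 m, d̄ = (0.75+0.87)/2 = 0.81, v̄ = (0.295+0.299)/2 = 0.297 → q = 1.7×0.81×0.297 = 0.4090 m³/s
Panel 5-6: Δb = 1.4 m, d̄ = (0.87+0.51)/2 = 0.69, v̄ = (0.299+0.231)/2 = 0.265 → q = 1.4×0.69×0.265 = 0.2560 m³/s
Panel 6-7: Δb = 1.3 m, d̄ = (0.51+0.00)/2 = 0.255, v̄ = (0.231+0.000)/2 = 0.1155 → q = 1.3×0.255×0.1155 = 0.03829 m³/s
Q = Σ q = 1.449 m³/s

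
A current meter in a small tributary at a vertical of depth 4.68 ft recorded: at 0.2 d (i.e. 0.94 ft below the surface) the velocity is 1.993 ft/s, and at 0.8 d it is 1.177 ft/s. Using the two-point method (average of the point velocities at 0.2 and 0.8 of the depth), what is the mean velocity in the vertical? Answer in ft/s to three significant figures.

v̄ = (1.993 + 1.177) / 2 = 1.585 ft/s

1.59 ft/s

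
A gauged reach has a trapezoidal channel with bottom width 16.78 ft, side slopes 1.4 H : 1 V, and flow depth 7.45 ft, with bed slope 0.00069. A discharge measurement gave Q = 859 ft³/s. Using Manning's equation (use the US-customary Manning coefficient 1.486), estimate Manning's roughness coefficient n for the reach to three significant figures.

0.0261

A = (b + z·y)·y = (16.78 + 1.4×7.45)×7.45 = 202.7 ft²
P = b + 2y√(1+z²) = 16.78 + 2×7.45×√(1+1.4²) = 42.41 ft
R = A/P = 202.7/42.41 = 4.779 ft
n = (1.486/Q)·A·R^(2/3)·S^(1/2) = (1.486/859) × 202.7 × 2.837 × 0.02627 = 0.02614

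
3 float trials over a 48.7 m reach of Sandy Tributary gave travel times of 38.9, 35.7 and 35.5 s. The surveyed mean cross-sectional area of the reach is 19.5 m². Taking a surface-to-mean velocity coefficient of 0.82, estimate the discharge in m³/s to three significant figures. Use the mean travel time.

21.2 m³/s

t̄ = (38.9 + 35.7 + 35.5) / 3 = 36.7 s
v_surface = L / t̄ = 48.7 / 36.7 = 1.327 m/s
v_mean = 0.82 × 1.327 = 1.088 m/s
Q = A × v_mean = 19.5 × 1.088 = 21.22 m³/s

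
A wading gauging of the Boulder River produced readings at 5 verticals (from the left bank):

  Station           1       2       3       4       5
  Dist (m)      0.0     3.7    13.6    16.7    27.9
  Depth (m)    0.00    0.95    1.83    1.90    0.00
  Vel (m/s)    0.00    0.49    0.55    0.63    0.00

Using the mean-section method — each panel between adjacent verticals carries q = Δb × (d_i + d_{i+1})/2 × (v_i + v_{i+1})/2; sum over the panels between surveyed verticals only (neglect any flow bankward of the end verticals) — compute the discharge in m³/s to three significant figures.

Panel 1-2: Δb = 3.7 m, d̄ = (0.00+0.95)/2 = 0.475, v̄ = (0.00+0.49)/2 = 0.245 → q = 3.7×0.475×0.245 = 0.4306 m³/s
Panel 2-3: Δb = 9.9 m, d̄ = (0.95+1.83)/2 = 1.39, v̄ = (0.49+0.55)/2 = 0.52 → q = 9.9×1.39×0.52 = 7.156 m³/s
Panel 3-4: Δb = 3.1 m, d̄ = (1.83+1.90)/2 = 1.865, v̄ = (0.55+0.63)/2 = 0.59 → q = 3.1×1.865×0.59 = 3.411 m³/s
Panel 4-5: Δb = 11.2 m, d̄ = (1.90+0.00)/2 = 0.95, v̄ = (0.63+0.00)/2 = 0.315 → q = 11.2×0.95×0.315 = 3.352 m³/s
Q = Σ q = 14.35 m³/s

14.3 m³/s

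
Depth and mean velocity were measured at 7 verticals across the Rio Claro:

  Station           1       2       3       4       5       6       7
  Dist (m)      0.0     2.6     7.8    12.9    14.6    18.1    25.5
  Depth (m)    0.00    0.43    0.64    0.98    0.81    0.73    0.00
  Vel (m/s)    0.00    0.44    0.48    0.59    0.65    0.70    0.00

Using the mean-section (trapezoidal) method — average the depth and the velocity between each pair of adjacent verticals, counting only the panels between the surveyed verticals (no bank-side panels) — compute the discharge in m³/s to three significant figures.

7.32 m³/s

Panel 1-2: Δb = 2.6 m, d̄ = (0.00+0.43)/2 = 0.215, v̄ = (0.00+0.44)/2 = 0.22 → q = 2.6×0.215×0.22 = 0.1230 m³/s
Panel 2-3: Δb = 5.2 m, d̄ = (0.43+0.64)/2 = 0.535, v̄ = (0.44+0.48)/2 = 0.46 → q = 5.2×0.535×0.46 = 1.280 m³/s
Panel 3-4: Δb = 5.1 m, d̄ = (0.64+0.98)/2 = 0.81, v̄ = (0.48+0.59)/2 = 0.535 → q = 5.1×0.81×0.535 = 2.210 m³/s
Panel 4-5: Δb = 1.7 m, d̄ = (0.98+0.81)/2 = 0.895, v̄ = (0.59+0.65)/2 = 0.62 → q = 1.7×0.895×0.62 = 0.9433 m³/s
Panel 5-6: Δb = 3.5 m, d̄ = (0.81+0.73)/2 = 0.77, v̄ = (0.65+0.70)/2 = 0.675 → q = 3.5×0.77×0.675 = 1.819 m³/s
Panel 6-7: Δb = 7.4 m, d̄ = (0.73+0.00)/2 = 0.365, v̄ = (0.70+0.00)/2 = 0.35 → q = 7.4×0.365×0.35 = 0.9454 m³/s
Q = Σ q = 7.321 m³/s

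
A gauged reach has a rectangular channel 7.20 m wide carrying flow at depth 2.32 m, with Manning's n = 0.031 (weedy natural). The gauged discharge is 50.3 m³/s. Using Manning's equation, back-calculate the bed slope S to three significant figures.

A = b·y = 7.20 × 2.32 = 16.70 m²
P = b + 2y = 7.20 + 2×2.32 = 11.84 m
R = A/P = 16.70/11.84 = 1.411 m
S = (Q·n / (1·A·R^(2/3)))² = (50.3×0.031 / (1×16.70×1.258))² = 0.005507

0.00551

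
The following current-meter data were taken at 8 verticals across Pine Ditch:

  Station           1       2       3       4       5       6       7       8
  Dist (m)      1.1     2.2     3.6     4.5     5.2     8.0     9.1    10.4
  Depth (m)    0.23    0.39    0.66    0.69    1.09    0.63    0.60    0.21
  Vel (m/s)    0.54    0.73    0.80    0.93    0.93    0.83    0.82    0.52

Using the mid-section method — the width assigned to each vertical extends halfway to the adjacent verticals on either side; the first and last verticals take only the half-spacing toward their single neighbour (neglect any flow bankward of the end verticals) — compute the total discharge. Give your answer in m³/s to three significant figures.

w_1 = (2.2 − 1.1)/2 = 0.55 m; q_1 = 0.54 × 0.23 × 0.55 = 0.06831 m³/s
w_2 = (3.6 − 1.1)/2 = 1.25 m; q_2 = 0.73 × 0.39 × 1.25 = 0.3559 m³/s
w_3 = (4.5 − 2.2)/2 = 1.15 m; q_3 = 0.80 × 0.66 × 1.15 = 0.6072 m³/s
w_4 = (5.2 − 3.6)/2 = 0.8 m; q_4 = 0.93 × 0.69 × 0.8 = 0.5134 m³/s
w_5 = (8.0 − 4.5)/2 = 1.75 m; q_5 = 0.93 × 1.09 × 1.75 = 1.774 m³/s
w_6 = (9.1 − 5.2)/2 = 1.95 m; q_6 = 0.83 × 0.63 × 1.95 = 1.020 m³/s
w_7 = (10.4 − 8.0)/2 = 1.2 m; q_7 = 0.82 × 0.60 × 1.2 = 0.5904 m³/s
w_8 = (10.4 − 9.1)/2 = 0.65 m; q_8 = 0.52 × 0.21 × 0.65 = 0.07098 m³/s
Q = Σ qᵢ = 5.000 m³/s

5.00 m³/s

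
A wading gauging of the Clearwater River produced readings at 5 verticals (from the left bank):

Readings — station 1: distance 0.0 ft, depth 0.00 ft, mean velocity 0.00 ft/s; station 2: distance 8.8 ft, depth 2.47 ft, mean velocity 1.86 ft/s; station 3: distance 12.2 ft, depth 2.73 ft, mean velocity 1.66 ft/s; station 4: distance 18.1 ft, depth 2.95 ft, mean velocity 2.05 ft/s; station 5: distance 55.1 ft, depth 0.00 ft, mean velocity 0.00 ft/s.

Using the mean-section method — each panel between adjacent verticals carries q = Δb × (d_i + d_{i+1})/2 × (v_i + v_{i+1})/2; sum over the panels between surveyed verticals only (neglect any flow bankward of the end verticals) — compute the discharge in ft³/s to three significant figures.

Panel 1-2: Δb = 8.8 ft, d̄ = (0.00+2.47)/2 = 1.235, v̄ = (0.00+1.86)/2 = 0.93 → q = 8.8×1.235×0.93 = 10.11 ft³/s
Panel 2-3: Δb = 3.4 ft, d̄ = (2.47+2.73)/2 = 2.6, v̄ = (1.86+1.66)/2 = 1.76 → q = 3.4×2.6×1.76 = 15.56 ft³/s
Panel 3-4: Δb = 5.9 ft, d̄ = (2.73+2.95)/2 = 2.84, v̄ = (1.66+2.05)/2 = 1.855 → q = 5.9×2.84×1.855 = 31.08 ft³/s
Panel 4-5: Δb = 37 ft, d̄ = (2.95+0.00)/2 = 1.475, v̄ = (2.05+0.00)/2 = 1.025 → q = 37×1.475×1.025 = 55.94 ft³/s
Q = Σ q = 112.7 ft³/s

113 ft³/s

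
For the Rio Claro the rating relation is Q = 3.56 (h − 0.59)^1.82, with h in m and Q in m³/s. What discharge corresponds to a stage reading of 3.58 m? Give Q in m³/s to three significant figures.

Q = 3.56 × (3.58 − 0.59)^1.82 = 3.56 × 2.99^1.82 = 26.13 m³/s

26.1 m³/s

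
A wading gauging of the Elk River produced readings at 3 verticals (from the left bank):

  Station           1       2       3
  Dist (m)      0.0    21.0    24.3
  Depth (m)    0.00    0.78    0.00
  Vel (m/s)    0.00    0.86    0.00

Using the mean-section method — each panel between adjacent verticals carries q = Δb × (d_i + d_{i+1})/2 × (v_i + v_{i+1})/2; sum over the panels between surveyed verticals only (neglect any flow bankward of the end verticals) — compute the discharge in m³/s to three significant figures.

Panel 1-2: Δb = 21 m, d̄ = (0.00+0.78)/2 = 0.39, v̄ = (0.00+0.86)/2 = 0.43 → q = 21×0.39×0.43 = 3.522 m³/s
Panel 2-3: Δb = 3.3 m, d̄ = (0.78+0.00)/2 = 0.39, v̄ = (0.86+0.00)/2 = 0.43 → q = 3.3×0.39×0.43 = 0.5534 m³/s
Q = Σ q = 4.075 m³/s

4.08 m³/s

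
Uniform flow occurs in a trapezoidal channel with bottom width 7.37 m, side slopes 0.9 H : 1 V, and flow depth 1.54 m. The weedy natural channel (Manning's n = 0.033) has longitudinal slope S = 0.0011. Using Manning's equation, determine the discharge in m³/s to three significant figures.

15.1 m³/s

A = (b + z·y)·y = (7.37 + 0.9×1.54)×1.54 = 13.48 m²
P = b + 2y√(1+z²) = 7.37 + 2×1.54×√(1+0.9²) = 11.51 m
R = A/P = 13.48/11.51 = 1.171 m
Q = (1/n)·A·R^(2/3)·S^(1/2) = (1/0.033) × 13.48 × 1.171^(2/3) × 0.0011^(1/2) = 15.06 m³/s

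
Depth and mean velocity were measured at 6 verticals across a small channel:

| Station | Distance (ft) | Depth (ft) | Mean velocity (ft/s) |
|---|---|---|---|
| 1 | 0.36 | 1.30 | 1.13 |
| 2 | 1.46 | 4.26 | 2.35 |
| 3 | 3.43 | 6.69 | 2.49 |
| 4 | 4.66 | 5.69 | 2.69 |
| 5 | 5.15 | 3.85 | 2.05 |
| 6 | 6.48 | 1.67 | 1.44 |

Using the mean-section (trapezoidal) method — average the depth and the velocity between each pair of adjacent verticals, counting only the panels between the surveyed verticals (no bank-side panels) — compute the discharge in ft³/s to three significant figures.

63.1 ft³/s

Panel 1-2: Δb = 1.1 ft, d̄ = (1.30+4.26)/2 = 2.78, v̄ = (1.13+2.35)/2 = 1.74 → q = 1.1×2.78×1.74 = 5.321 ft³/s
Panel 2-3: Δb = 1.97 ft, d̄ = (4.26+6.69)/2 = 5.475, v̄ = (2.35+2.49)/2 = 2.42 → q = 1.97×5.475×2.42 = 26.10 ft³/s
Panel 3-4: Δb = 1.23 ft, d̄ = (6.69+5.69)/2 = 6.19, v̄ = (2.49+2.69)/2 = 2.59 → q = 1.23×6.19×2.59 = 19.72 ft³/s
Panel 4-5: Δb = 0.49 ft, d̄ = (5.69+3.85)/2 = 4.77, v̄ = (2.69+2.05)/2 = 2.37 → q = 0.49×4.77×2.37 = 5.539 ft³/s
Panel 5-6: Δb = 1.33 ft, d̄ = (3.85+1.67)/2 = 2.76, v̄ = (2.05+1.44)/2 = 1.745 → q = 1.33×2.76×1.745 = 6.406 ft³/s
Q = Σ q = 63.09 ft³/s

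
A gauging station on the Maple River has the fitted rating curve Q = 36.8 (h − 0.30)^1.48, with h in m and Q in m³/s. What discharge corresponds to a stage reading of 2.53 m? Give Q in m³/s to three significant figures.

Q = 36.8 × (2.53 − 0.30)^1.48 = 36.8 × 2.23^1.48 = 120.6 m³/s

121 m³/s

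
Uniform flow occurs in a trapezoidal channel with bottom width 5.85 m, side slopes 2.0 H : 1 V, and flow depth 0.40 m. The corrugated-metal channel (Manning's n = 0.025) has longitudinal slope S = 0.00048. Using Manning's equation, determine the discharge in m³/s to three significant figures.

A = (b + z·y)·y = (5.85 + 2.0×0.40)×0.40 = 2.660 m²
P = b + 2y√(1+z²) = 5.85 + 2×0.40×√(1+2.0²) = 7.639 m
R = A/P = 2.660/7.639 = 0.3482 m
Q = (1/n)·A·R^(2/3)·S^(1/2) = (1/0.025) × 2.660 × 0.3482^(2/3) × 0.00048^(1/2) = 1.154 m³/s

1.15 m³/s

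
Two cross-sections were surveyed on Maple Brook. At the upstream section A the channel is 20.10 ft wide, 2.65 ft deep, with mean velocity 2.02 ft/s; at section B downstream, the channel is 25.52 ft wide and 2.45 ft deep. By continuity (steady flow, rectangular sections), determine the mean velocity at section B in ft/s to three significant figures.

Q = A₁V₁ = (20.10×2.65) × 2.02 = 107.6 ft³/s
A₂ = 25.52 × 2.45 = 62.52 ft²
V₂ = Q/A₂ = 107.6/62.52 = 1.721 ft/s

1.72 ft/s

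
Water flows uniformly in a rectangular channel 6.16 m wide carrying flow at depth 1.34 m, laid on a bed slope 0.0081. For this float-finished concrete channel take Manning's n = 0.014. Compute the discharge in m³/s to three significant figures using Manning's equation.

50.7 m³/s

A = b·y = 6.16 × 1.34 = 8.254 m²
P = b + 2y = 6.16 + 2×1.34 = 8.840 m
R = A/P = 8.254/8.840 = 0.9338 m
Q = (1/n)·A·R^(2/3)·S^(1/2) = (1/0.014) × 8.254 × 0.9338^(2/3) × 0.0081^(1/2) = 50.69 m³/s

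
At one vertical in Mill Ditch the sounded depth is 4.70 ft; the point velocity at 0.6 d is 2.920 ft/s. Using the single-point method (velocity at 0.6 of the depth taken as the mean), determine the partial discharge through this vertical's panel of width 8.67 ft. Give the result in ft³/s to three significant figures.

v̄ = v₀.₆ = 2.920 ft/s
q = v̄ × d × w = 2.920 × 4.70 × 8.67 = 119.0 ft³/s

119 ft³/s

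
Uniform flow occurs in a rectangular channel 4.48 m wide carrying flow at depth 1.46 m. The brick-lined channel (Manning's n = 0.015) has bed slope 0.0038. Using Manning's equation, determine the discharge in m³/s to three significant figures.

A = b·y = 4.48 × 1.46 = 6.541 m²
P = b + 2y = 4.48 + 2×1.46 = 7.400 m
R = A/P = 6.541/7.400 = 0.8839 m
Q = (1/n)·A·R^(2/3)·S^(1/2) = (1/0.015) × 6.541 × 0.8839^(2/3) × 0.0038^(1/2) = 24.76 m³/s

24.8 m³/s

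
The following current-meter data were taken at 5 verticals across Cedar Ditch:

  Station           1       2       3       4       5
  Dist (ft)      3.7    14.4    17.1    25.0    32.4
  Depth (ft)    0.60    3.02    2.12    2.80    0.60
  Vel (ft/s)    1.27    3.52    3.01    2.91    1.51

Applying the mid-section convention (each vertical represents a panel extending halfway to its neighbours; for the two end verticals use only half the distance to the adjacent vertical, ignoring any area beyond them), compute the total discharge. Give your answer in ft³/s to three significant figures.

175 ft³/s

w_1 = (14.4 − 3.7)/2 = 5.35 ft; q_1 = 1.27 × 0.60 × 5.35 = 4.077 ft³/s
w_2 = (17.1 − 3.7)/2 = 6.7 ft; q_2 = 3.52 × 3.02 × 6.7 = 71.22 ft³/s
w_3 = (25.0 − 14.4)/2 = 5.3 ft; q_3 = 3.01 × 2.12 × 5.3 = 33.82 ft³/s
w_4 = (32.4 − 17.1)/2 = 7.65 ft; q_4 = 2.91 × 2.80 × 7.65 = 62.33 ft³/s
w_5 = (32.4 − 25.0)/2 = 3.7 ft; q_5 = 1.51 × 0.60 × 3.7 = 3.352 ft³/s
Q = Σ qᵢ = 174.8 ft³/s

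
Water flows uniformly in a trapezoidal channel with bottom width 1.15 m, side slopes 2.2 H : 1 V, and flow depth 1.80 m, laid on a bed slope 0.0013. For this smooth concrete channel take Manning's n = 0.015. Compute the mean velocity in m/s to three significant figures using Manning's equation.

A = (b + z·y)·y = (1.15 + 2.2×1.80)×1.80 = 9.198 m²
P = b + 2y√(1+z²) = 1.15 + 2×1.80×√(1+2.2²) = 9.850 m
R = A/P = 9.198/9.850 = 0.9338 m
Q = (1/n)·A·R^(2/3)·S^(1/2) = (1/0.015) × 9.198 × 0.9338^(2/3) × 0.0013^(1/2) = 21.12 m³/s
V = Q/A = 21.12/9.198 = 2.296 m/s

2.30 m/s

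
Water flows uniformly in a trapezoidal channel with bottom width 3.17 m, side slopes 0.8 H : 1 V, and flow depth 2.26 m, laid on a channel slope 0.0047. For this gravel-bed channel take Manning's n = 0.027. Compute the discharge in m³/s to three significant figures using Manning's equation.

33.3 m³/s

A = (b + z·y)·y = (3.17 + 0.8×2.26)×2.26 = 11.25 m²
P = b + 2y√(1+z²) = 3.17 + 2×2.26×√(1+0.8²) = 8.958 m
R = A/P = 11.25/8.958 = 1.256 m
Q = (1/n)·A·R^(2/3)·S^(1/2) = (1/0.027) × 11.25 × 1.256^(2/3) × 0.0047^(1/2) = 33.25 m³/s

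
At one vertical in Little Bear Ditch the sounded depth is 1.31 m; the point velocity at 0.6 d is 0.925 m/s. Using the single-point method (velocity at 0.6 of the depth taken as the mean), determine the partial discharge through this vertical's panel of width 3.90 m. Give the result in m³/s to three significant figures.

4.73 m³/s

v̄ = v₀.₆ = 0.925 m/s
q = v̄ × d × w = 0.9250 × 1.31 × 3.90 = 4.726 m³/s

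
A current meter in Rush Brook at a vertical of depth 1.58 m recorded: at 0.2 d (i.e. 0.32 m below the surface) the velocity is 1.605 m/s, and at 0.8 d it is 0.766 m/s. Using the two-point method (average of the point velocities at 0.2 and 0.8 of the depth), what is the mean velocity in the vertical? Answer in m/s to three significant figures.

1.19 m/s

v̄ = (1.605 + 0.766) / 2 = 1.186 m/s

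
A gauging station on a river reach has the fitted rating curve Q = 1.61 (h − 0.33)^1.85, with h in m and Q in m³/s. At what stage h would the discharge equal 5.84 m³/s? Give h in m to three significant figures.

2.34 m

h − h₀ = (Q/C)^(1/b) = (5.84/1.61)^(1/1.85) = 2.007 m
h = 0.33 + 2.007 = 2.337 m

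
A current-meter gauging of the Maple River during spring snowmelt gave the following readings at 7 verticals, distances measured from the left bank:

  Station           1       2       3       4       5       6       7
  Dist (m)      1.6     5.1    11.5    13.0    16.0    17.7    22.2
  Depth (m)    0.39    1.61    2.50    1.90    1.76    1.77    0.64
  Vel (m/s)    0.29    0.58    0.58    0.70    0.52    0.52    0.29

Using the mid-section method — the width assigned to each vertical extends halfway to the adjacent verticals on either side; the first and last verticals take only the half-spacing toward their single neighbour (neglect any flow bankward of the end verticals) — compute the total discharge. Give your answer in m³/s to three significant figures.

19.0 m³/s

w_1 = (5.1 − 1.6)/2 = 1.75 m; q_1 = 0.29 × 0.39 × 1.75 = 0.1979 m³/s
w_2 = (11.5 − 1.6)/2 = 4.95 m; q_2 = 0.58 × 1.61 × 4.95 = 4.622 m³/s
w_3 = (13.0 − 5.1)/2 = 3.95 m; q_3 = 0.58 × 2.50 × 3.95 = 5.728 m³/s
w_4 = (16.0 − 11.5)/2 = 2.25 m; q_4 = 0.70 × 1.90 × 2.25 = 2.993 m³/s
w_5 = (17.7 − 13.0)/2 = 2.35 m; q_5 = 0.52 × 1.76 × 2.35 = 2.151 m³/s
w_6 = (22.2 − 16.0)/2 = 3.1 m; q_6 = 0.52 × 1.77 × 3.1 = 2.853 m³/s
w_7 = (22.2 − 17.7)/2 = 2.25 m; q_7 = 0.29 × 0.64 × 2.25 = 0.4176 m³/s
Q = Σ qᵢ = 18.96 m³/s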